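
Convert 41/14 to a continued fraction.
[2; 1, 13]

Euclidean algorithm steps:
41 = 2 × 14 + 13
14 = 1 × 13 + 1
13 = 13 × 1 + 0
Continued fraction: [2; 1, 13]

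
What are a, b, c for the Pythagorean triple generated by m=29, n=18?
(517, 1044, 1165)

Euclid's formula: a = m² - n², b = 2mn, c = m² + n²
m = 29, n = 18
a = 29² - 18² = 841 - 324 = 517
b = 2 × 29 × 18 = 1044
c = 29² + 18² = 841 + 324 = 1165
Verification: 517² + 1044² = 267289 + 1089936 = 1357225 = 1165² ✓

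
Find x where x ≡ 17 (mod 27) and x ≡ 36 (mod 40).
476

Using Chinese Remainder Theorem:
M = 27 × 40 = 1080
M1 = 40, M2 = 27
y1 = 40^(-1) mod 27 = 25
y2 = 27^(-1) mod 40 = 3
x = (17×40×25 + 36×27×3) mod 1080 = 476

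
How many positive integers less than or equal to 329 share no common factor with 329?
276

329 = 7 × 47
φ(n) = n × ∏(1 - 1/p) for each prime p dividing n
φ(329) = 329 × (1 - 1/7) × (1 - 1/47) = 276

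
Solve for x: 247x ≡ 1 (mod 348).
31

gcd(247, 348) = 1, so the inverse exists.
Extended Euclidean algorithm on (348, 247):
348 = 1 × 247 + 101  ⟹  101 = (1)·348 + (-1)·247
247 = 2 × 101 + 45  ⟹  45 = (-2)·348 + (3)·247
101 = 2 × 45 + 11  ⟹  11 = (5)·348 + (-7)·247
45 = 4 × 11 + 1  ⟹  1 = (-22)·348 + (31)·247
So (31)·247 ≡ 1 (mod 348), i.e. 247^(-1) ≡ 31 (mod 348).
Check: 247 × 31 = 7657 ≡ 1 (mod 348)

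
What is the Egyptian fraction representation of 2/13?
1/7 + 1/91

Greedy algorithm:
2/13: ceiling(13/2) = 7, use 1/7
1/91: ceiling(91/1) = 91, use 1/91
Result: 2/13 = 1/7 + 1/91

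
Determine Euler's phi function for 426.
140

426 = 2 × 3 × 71
φ(n) = n × ∏(1 - 1/p) for each prime p dividing n
φ(426) = 426 × (1 - 1/2) × (1 - 1/3) × (1 - 1/71) = 140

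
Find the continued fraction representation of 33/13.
[2; 1, 1, 6]

Euclidean algorithm steps:
33 = 2 × 13 + 7
13 = 1 × 7 + 6
7 = 1 × 6 + 1
6 = 6 × 1 + 0
Continued fraction: [2; 1, 1, 6]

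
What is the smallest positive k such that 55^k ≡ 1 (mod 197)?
98

197 is prime, so ord(55) divides φ(197) = 196.
Divisors of 196: 1, 2, 4, 7, 14, 28, 49, 98, 196.
Repeated squaring: 55^1 ≡ 55, 55^2 ≡ 70, 55^4 ≡ 172, 55^8 ≡ 34, 55^16 ≡ 171, 55^32 ≡ 85, 55^64 ≡ 133, 55^128 ≡ 156 (mod 197).
Test 55^d mod 197 for each divisor d in increasing order:
55^1 ≡ 55
55^2 ≡ 70
55^4 ≡ 172
55^7 = 55^4·55^2·55^1 ≡ 83
55^14 = 55^8·55^4·55^2 ≡ 191
55^28 = 55^16·55^8·55^4 ≡ 36
55^49 = 55^32·55^16·55^1 ≡ 196
55^98 = 55^64·55^32·55^2 ≡ 1  ← first divisor giving 1
The order is 98.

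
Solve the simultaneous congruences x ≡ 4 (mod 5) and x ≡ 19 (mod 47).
19

Using Chinese Remainder Theorem:
M = 5 × 47 = 235
M1 = 47, M2 = 5
y1 = 47^(-1) mod 5 = 3
y2 = 5^(-1) mod 47 = 19
x = (4×47×3 + 19×5×19) mod 235 = 19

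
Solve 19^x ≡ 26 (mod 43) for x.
23

Baby-step giant-step with step n = ⌈√43⌉ = 7.
Baby steps 19^j mod 43 (j:value) for j=0..6: 0:1, 1:19, 2:17, 3:22, 4:31, 5:30, 6:11.
Giant-step multiplier: 19^(-7) ≡ 19^(42-7) = 19^35 ≡ 7 (mod 43).
Giant steps γ_i = 26·7^i mod 43: γ_0=26, γ_1=10, γ_2=27, γ_3=17 (in table at j=2).
x = i·n + j = 3·7 + 2 = 23.
Check: 19^23 ≡ 26 (mod 43).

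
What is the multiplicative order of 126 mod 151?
150

151 is prime, so ord(126) divides φ(151) = 150.
Divisors of 150: 1, 2, 3, 5, 6, 10, 15, 25, 30, 50, 75, 150.
Repeated squaring: 126^1 ≡ 126, 126^2 ≡ 21, 126^4 ≡ 139, 126^8 ≡ 144, 126^16 ≡ 49, 126^32 ≡ 136, 126^64 ≡ 74, 126^128 ≡ 40 (mod 151).
Test 126^d mod 151 for each divisor d in increasing order:
126^1 ≡ 126
126^2 ≡ 21
126^3 = 126^2·126^1 ≡ 79
126^5 = 126^4·126^1 ≡ 149
126^6 = 126^4·126^2 ≡ 50
126^10 = 126^8·126^2 ≡ 4
126^15 = 126^8·126^4·126^2·126^1 ≡ 143
126^25 = 126^16·126^8·126^1 ≡ 119
126^30 = 126^16·126^8·126^4·126^2 ≡ 64
126^50 = 126^32·126^16·126^2 ≡ 118
126^75 = 126^64·126^8·126^2·126^1 ≡ 150
126^150 = 126^128·126^16·126^4·126^2 ≡ 1  ← first divisor giving 1
The order is 150.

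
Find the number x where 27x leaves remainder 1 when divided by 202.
15

gcd(27, 202) = 1, so the inverse exists.
Extended Euclidean algorithm on (202, 27):
202 = 7 × 27 + 13  ⟹  13 = (1)·202 + (-7)·27
27 = 2 × 13 + 1  ⟹  1 = (-2)·202 + (15)·27
So (15)·27 ≡ 1 (mod 202), i.e. 27^(-1) ≡ 15 (mod 202).
Check: 27 × 15 = 405 ≡ 1 (mod 202)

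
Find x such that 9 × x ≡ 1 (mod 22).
5

gcd(9, 22) = 1, so the inverse exists.
Extended Euclidean algorithm on (22, 9):
22 = 2 × 9 + 4  ⟹  4 = (1)·22 + (-2)·9
9 = 2 × 4 + 1  ⟹  1 = (-2)·22 + (5)·9
So (5)·9 ≡ 1 (mod 22), i.e. 9^(-1) ≡ 5 (mod 22).
Check: 9 × 5 = 45 ≡ 1 (mod 22)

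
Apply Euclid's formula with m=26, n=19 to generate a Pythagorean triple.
(315, 988, 1037)

Euclid's formula: a = m² - n², b = 2mn, c = m² + n²
m = 26, n = 19
a = 26² - 19² = 676 - 361 = 315
b = 2 × 26 × 19 = 988
c = 26² + 19² = 676 + 361 = 1037
Verification: 315² + 988² = 99225 + 976144 = 1075369 = 1037² ✓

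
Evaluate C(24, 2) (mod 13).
3

Using Lucas' theorem:
Write n=24 and k=2 in base 13:
n in base 13: [1, 11]
k in base 13: [0, 2]
C(24,2) mod 13 = ∏ C(n_i, k_i) mod 13
Digit binomials (mod 13): C(1,0) = 1; C(11,2) = 55 ≡ 3
Product: 1 × 3 = 3 ≡ 3 (mod 13)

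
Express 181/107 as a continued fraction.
[1; 1, 2, 4, 8]

Euclidean algorithm steps:
181 = 1 × 107 + 74
107 = 1 × 74 + 33
74 = 2 × 33 + 8
33 = 4 × 8 + 1
8 = 8 × 1 + 0
Continued fraction: [1; 1, 2, 4, 8]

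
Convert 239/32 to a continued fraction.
[7; 2, 7, 2]

Euclidean algorithm steps:
239 = 7 × 32 + 15
32 = 2 × 15 + 2
15 = 7 × 2 + 1
2 = 2 × 1 + 0
Continued fraction: [7; 2, 7, 2]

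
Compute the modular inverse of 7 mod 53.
38

gcd(7, 53) = 1, so the inverse exists.
Extended Euclidean algorithm on (53, 7):
53 = 7 × 7 + 4  ⟹  4 = (1)·53 + (-7)·7
7 = 1 × 4 + 3  ⟹  3 = (-1)·53 + (8)·7
4 = 1 × 3 + 1  ⟹  1 = (2)·53 + (-15)·7
So (-15)·7 ≡ 1 (mod 53), i.e. 7^(-1) ≡ -15 ≡ 38 (mod 53).
Check: 7 × 38 = 266 ≡ 1 (mod 53)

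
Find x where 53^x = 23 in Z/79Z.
52

Baby-step giant-step with step n = ⌈√79⌉ = 9.
Baby steps 53^j mod 79 (j:value) for j=0..8: 0:1, 1:53, 2:44, 3:41, 4:40, 5:66, 6:22, 7:60, 8:20.
Giant-step multiplier: 53^(-9) ≡ 53^(78-9) = 53^69 ≡ 12 (mod 79).
Giant steps γ_i = 23·12^i mod 79: γ_0=23, γ_1=39, γ_2=73, γ_3=7, γ_4=5, γ_5=60 (in table at j=7).
x = i·n + j = 5·9 + 7 = 52.
Check: 53^52 ≡ 23 (mod 79).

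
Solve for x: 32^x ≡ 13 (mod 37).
31

Baby-step giant-step with step n = ⌈√37⌉ = 7.
Baby steps 32^j mod 37 (j:value) for j=0..6: 0:1, 1:32, 2:25, 3:23, 4:33, 5:20, 6:11.
Giant-step multiplier: 32^(-7) ≡ 32^(36-7) = 32^29 ≡ 2 (mod 37).
Giant steps γ_i = 13·2^i mod 37: γ_0=13, γ_1=26, γ_2=15, γ_3=30, γ_4=23 (in table at j=3).
x = i·n + j = 4·7 + 3 = 31.
Check: 32^31 ≡ 13 (mod 37).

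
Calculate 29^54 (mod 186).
109

Repeated squaring. Binary of 54 = 110110.
29^1 ≡ 29 (mod 186); 29^2 ≡ 97 (mod 186); 29^4 ≡ 109 (mod 186); 29^8 ≡ 163 (mod 186); 29^16 ≡ 157 (mod 186); 29^32 ≡ 97 (mod 186)
29^54 = 29^2 × 29^4 × 29^16 × 29^32 ≡ 109 (mod 186)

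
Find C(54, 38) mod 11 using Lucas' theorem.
7

Using Lucas' theorem:
Write n=54 and k=38 in base 11:
n in base 11: [4, 10]
k in base 11: [3, 5]
C(54,38) mod 11 = ∏ C(n_i, k_i) mod 11
Digit binomials (mod 11): C(4,3) = 4; C(10,5) = 252 ≡ 10
Product: 4 × 10 = 40 ≡ 7 (mod 11)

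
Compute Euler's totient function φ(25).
20

25 = 5^2
φ(n) = n × ∏(1 - 1/p) for each prime p dividing n
φ(25) = 25 × (1 - 1/5) = 20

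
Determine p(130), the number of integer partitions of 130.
5371315400

p(n) counts ways to write n as a sum of positive integers (order ignored).
Euler's pentagonal recurrence: p(k) = p(k-1) + p(k-2) - p(k-5) - p(k-7) + p(k-12) + p(k-15) - ... (offsets j(3j∓1)/2, signs ++--, p(0)=1, p(<0)=0).
DP table for k = 0..129: p(0)=1, p(1)=1, p(2)=2, p(3)=3, p(4)=5, p(5)=7, p(6)=11, p(7)=15, p(8)=22, p(9)=30, p(10)=42, p(11)=56, p(12)=77, p(13)=101, p(14)=135, p(15)=176, p(16)=231, p(17)=297, p(18)=385, p(19)=490, p(20)=627, p(21)=792, p(22)=1002, p(23)=1255, p(24)=1575, p(25)=1958, p(26)=2436, p(27)=3010, p(28)=3718, p(29)=4565, p(30)=5604, p(31)=6842, p(32)=8349, p(33)=10143, p(34)=12310, p(35)=14883, p(36)=17977, p(37)=21637, p(38)=26015, p(39)=31185, p(40)=37338, p(41)=44583, p(42)=53174, p(43)=63261, p(44)=75175, p(45)=89134, p(46)=105558, p(47)=124754, p(48)=147273, p(49)=173525, p(50)=204226, p(51)=239943, p(52)=281589, p(53)=329931, p(54)=386155, p(55)=451276, p(56)=526823, p(57)=614154, p(58)=715220, p(59)=831820, p(60)=966467, p(61)=1121505, p(62)=1300156, p(63)=1505499, p(64)=1741630, p(65)=2012558, p(66)=2323520, p(67)=2679689, p(68)=3087735, p(69)=3554345, p(70)=4087968, p(71)=4697205, p(72)=5392783, p(73)=6185689, p(74)=7089500, p(75)=8118264, p(76)=9289091, p(77)=10619863, p(78)=12132164, p(79)=13848650, p(80)=15796476, p(81)=18004327, p(82)=20506255, p(83)=23338469, p(84)=26543660, p(85)=30167357, p(86)=34262962, p(87)=38887673, p(88)=44108109, p(89)=49995925, p(90)=56634173, p(91)=64112359, p(92)=72533807, p(93)=82010177, p(94)=92669720, p(95)=104651419, p(96)=118114304, p(97)=133230930, p(98)=150198136, p(99)=169229875, p(100)=190569292, p(101)=214481126, p(102)=241265379, p(103)=271248950, p(104)=304801365, p(105)=342325709, p(106)=384276336, p(107)=431149389, p(108)=483502844, p(109)=541946240, p(110)=607163746, p(111)=679903203, p(112)=761002156, p(113)=851376628, p(114)=952050665, p(115)=1064144451, p(116)=1188908248, p(117)=1327710076, p(118)=1482074143, p(119)=1653668665, p(120)=1844349560, p(121)=2056148051, p(122)=2291320912, p(123)=2552338241, p(124)=2841940500, p(125)=3163127352, p(126)=3519222692, p(127)=3913864295, p(128)=4351078600, p(129)=4835271870.
Final step: p(130) = p(129) + p(128) - p(125) - p(123) + p(118) + p(115) - p(108) - p(104) + p(95) + p(90) - p(79) - p(73) + p(60) + p(53) - p(38) - p(30) + p(13) + p(4)
= 4835271870 + 4351078600 - 3163127352 - 2552338241 + 1482074143 + 1064144451 - 483502844 - 304801365 + 104651419 + 56634173 - 13848650 - 6185689 + 966467 + 329931 - 26015 - 5604 + 101 + 5
= 5371315400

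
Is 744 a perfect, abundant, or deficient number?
abundant

Proper divisors of 744: sum = 1 + 2 + 3 + 4 + 6 + 8 + 12 + 24 + 31 + 62 + 93 + 124 + 186 + 248 + 372 = 1176
Since 1176 > 744, 744 is abundant.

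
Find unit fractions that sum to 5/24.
1/5 + 1/120

Greedy algorithm:
5/24: ceiling(24/5) = 5, use 1/5
1/120: ceiling(120/1) = 120, use 1/120
Result: 5/24 = 1/5 + 1/120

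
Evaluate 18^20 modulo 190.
96

Repeated squaring. Binary of 20 = 10100.
18^1 ≡ 18 (mod 190); 18^2 ≡ 134 (mod 190); 18^4 ≡ 96 (mod 190); 18^8 ≡ 96 (mod 190); 18^16 ≡ 96 (mod 190)
18^20 = 18^4 × 18^16 ≡ 96 (mod 190)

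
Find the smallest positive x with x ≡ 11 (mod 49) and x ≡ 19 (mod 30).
109

Using Chinese Remainder Theorem:
M = 49 × 30 = 1470
M1 = 30, M2 = 49
y1 = 30^(-1) mod 49 = 18
y2 = 49^(-1) mod 30 = 19
x = (11×30×18 + 19×49×19) mod 1470 = 109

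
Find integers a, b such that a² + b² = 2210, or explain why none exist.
1² + 47² (a=1, b=47)

Factorization: 2210 = 2 × 5 × 13 × 17
By Fermat: n is sum of two squares iff every prime p ≡ 3 (mod 4) appears to even power.
All primes ≡ 3 (mod 4) appear to even power.
Search a = 0, 1, 2, … for 2210 - a² a perfect square: first hit at a = 1: 2210 - 1 = 2209 = 47².
2210 = 1² + 47² = 1 + 2209 ✓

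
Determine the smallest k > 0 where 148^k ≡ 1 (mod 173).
43

173 is prime, so ord(148) divides φ(173) = 172.
Divisors of 172: 1, 2, 4, 43, 86, 172.
Repeated squaring: 148^1 ≡ 148, 148^2 ≡ 106, 148^4 ≡ 164, 148^8 ≡ 81, 148^16 ≡ 160, 148^32 ≡ 169, 148^64 ≡ 16, 148^128 ≡ 83 (mod 173).
Test 148^d mod 173 for each divisor d in increasing order:
148^1 ≡ 148
148^2 ≡ 106
148^4 ≡ 164
148^43 = 148^32·148^8·148^2·148^1 ≡ 1  ← first divisor giving 1
The order is 43.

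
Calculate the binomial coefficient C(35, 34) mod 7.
0

Using Lucas' theorem:
Write n=35 and k=34 in base 7:
n in base 7: [5, 0]
k in base 7: [4, 6]
C(35,34) mod 7 = ∏ C(n_i, k_i) mod 7
Digit binomials (mod 7): C(5,4) = 5; C(0,6) = 0 (k_i > n_i)
Product: 5 × 0 = 0 ≡ 0 (mod 7)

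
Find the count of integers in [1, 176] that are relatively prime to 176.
80

176 = 2^4 × 11
φ(n) = n × ∏(1 - 1/p) for each prime p dividing n
φ(176) = 176 × (1 - 1/2) × (1 - 1/11) = 80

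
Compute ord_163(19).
162

163 is prime, so ord(19) divides φ(163) = 162.
Divisors of 162: 1, 2, 3, 6, 9, 18, 27, 54, 81, 162.
Repeated squaring: 19^1 ≡ 19, 19^2 ≡ 35, 19^4 ≡ 84, 19^8 ≡ 47, 19^16 ≡ 90, 19^32 ≡ 113, 19^64 ≡ 55, 19^128 ≡ 91 (mod 163).
Test 19^d mod 163 for each divisor d in increasing order:
19^1 ≡ 19
19^2 ≡ 35
19^3 = 19^2·19^1 ≡ 13
19^6 = 19^4·19^2 ≡ 6
19^9 = 19^8·19^1 ≡ 78
19^18 = 19^16·19^2 ≡ 53
19^27 = 19^16·19^8·19^2·19^1 ≡ 59
19^54 = 19^32·19^16·19^4·19^2 ≡ 58
19^81 = 19^64·19^16·19^1 ≡ 162
19^162 = 19^128·19^32·19^2 ≡ 1  ← first divisor giving 1
The order is 162.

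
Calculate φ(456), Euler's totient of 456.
144

456 = 2^3 × 3 × 19
φ(n) = n × ∏(1 - 1/p) for each prime p dividing n
φ(456) = 456 × (1 - 1/2) × (1 - 1/3) × (1 - 1/19) = 144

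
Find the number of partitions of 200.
3972999029388

p(n) counts ways to write n as a sum of positive integers (order ignored).
Euler's pentagonal recurrence: p(k) = p(k-1) + p(k-2) - p(k-5) - p(k-7) + p(k-12) + p(k-15) - ... (offsets j(3j∓1)/2, signs ++--, p(0)=1, p(<0)=0).
DP table for k = 0..199: p(0)=1, p(1)=1, p(2)=2, p(3)=3, p(4)=5, p(5)=7, p(6)=11, p(7)=15, p(8)=22, p(9)=30, p(10)=42, p(11)=56, p(12)=77, p(13)=101, p(14)=135, p(15)=176, p(16)=231, p(17)=297, p(18)=385, p(19)=490, p(20)=627, p(21)=792, p(22)=1002, p(23)=1255, p(24)=1575, p(25)=1958, p(26)=2436, p(27)=3010, p(28)=3718, p(29)=4565, p(30)=5604, p(31)=6842, p(32)=8349, p(33)=10143, p(34)=12310, p(35)=14883, p(36)=17977, p(37)=21637, p(38)=26015, p(39)=31185, p(40)=37338, p(41)=44583, p(42)=53174, p(43)=63261, p(44)=75175, p(45)=89134, p(46)=105558, p(47)=124754, p(48)=147273, p(49)=173525, p(50)=204226, p(51)=239943, p(52)=281589, p(53)=329931, p(54)=386155, p(55)=451276, p(56)=526823, p(57)=614154, p(58)=715220, p(59)=831820, p(60)=966467, p(61)=1121505, p(62)=1300156, p(63)=1505499, p(64)=1741630, p(65)=2012558, p(66)=2323520, p(67)=2679689, p(68)=3087735, p(69)=3554345, p(70)=4087968, p(71)=4697205, p(72)=5392783, p(73)=6185689, p(74)=7089500, p(75)=8118264, p(76)=9289091, p(77)=10619863, p(78)=12132164, p(79)=13848650, p(80)=15796476, p(81)=18004327, p(82)=20506255, p(83)=23338469, p(84)=26543660, p(85)=30167357, p(86)=34262962, p(87)=38887673, p(88)=44108109, p(89)=49995925, p(90)=56634173, p(91)=64112359, p(92)=72533807, p(93)=82010177, p(94)=92669720, p(95)=104651419, p(96)=118114304, p(97)=133230930, p(98)=150198136, p(99)=169229875, p(100)=190569292, p(101)=214481126, p(102)=241265379, p(103)=271248950, p(104)=304801365, p(105)=342325709, p(106)=384276336, p(107)=431149389, p(108)=483502844, p(109)=541946240, p(110)=607163746, p(111)=679903203, p(112)=761002156, p(113)=851376628, p(114)=952050665, p(115)=1064144451, p(116)=1188908248, p(117)=1327710076, p(118)=1482074143, p(119)=1653668665, p(120)=1844349560, p(121)=2056148051, p(122)=2291320912, p(123)=2552338241, p(124)=2841940500, p(125)=3163127352, p(126)=3519222692, p(127)=3913864295, p(128)=4351078600, p(129)=4835271870, p(130)=5371315400, p(131)=5964539504, p(132)=6620830889, p(133)=7346629512, p(134)=8149040695, p(135)=9035836076, p(136)=10015581680, p(137)=11097645016, p(138)=12292341831, p(139)=13610949895, p(140)=15065878135, p(141)=16670689208, p(142)=18440293320, p(143)=20390982757, p(144)=22540654445, p(145)=24908858009, p(146)=27517052599, p(147)=30388671978, p(148)=33549419497, p(149)=37027355200, p(150)=40853235313, p(151)=45060624582, p(152)=49686288421, p(153)=54770336324, p(154)=60356673280, p(155)=66493182097, p(156)=73232243759, p(157)=80630964769, p(158)=88751778802, p(159)=97662728555, p(160)=107438159466, p(161)=118159068427, p(162)=129913904637, p(163)=142798995930, p(164)=156919475295, p(165)=172389800255, p(166)=189334822579, p(167)=207890420102, p(168)=228204732751, p(169)=250438925115, p(170)=274768617130, p(171)=301384802048, p(172)=330495499613, p(173)=362326859895, p(174)=397125074750, p(175)=435157697830, p(176)=476715857290, p(177)=522115831195, p(178)=571701605655, p(179)=625846753120, p(180)=684957390936, p(181)=749474411781, p(182)=819876908323, p(183)=896684817527, p(184)=980462880430, p(185)=1071823774337, p(186)=1171432692373, p(187)=1280011042268, p(188)=1398341745571, p(189)=1527273599625, p(190)=1667727404093, p(191)=1820701100652, p(192)=1987276856363, p(193)=2168627105469, p(194)=2366022741845, p(195)=2580840212973, p(196)=2814570987591, p(197)=3068829878530, p(198)=3345365983698, p(199)=3646072432125.
Final step: p(200) = p(199) + p(198) - p(195) - p(193) + p(188) + p(185) - p(178) - p(174) + p(165) + p(160) - p(149) - p(143) + p(130) + p(123) - p(108) - p(100) + p(83) + p(74) - p(55) - p(45) + p(24) + p(13)
= 3646072432125 + 3345365983698 - 2580840212973 - 2168627105469 + 1398341745571 + 1071823774337 - 571701605655 - 397125074750 + 172389800255 + 107438159466 - 37027355200 - 20390982757 + 5371315400 + 2552338241 - 483502844 - 190569292 + 23338469 + 7089500 - 451276 - 89134 + 1575 + 101
= 3972999029388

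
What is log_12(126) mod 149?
105

Baby-step giant-step with step n = ⌈√149⌉ = 13.
Baby steps 12^j mod 149 (j:value) for j=0..12: 0:1, 1:12, 2:144, 3:89, 4:25, 5:2, 6:24, 7:139, 8:29, 9:50, 10:4, 11:48, 12:129.
Giant-step multiplier: 12^(-13) ≡ 12^(148-13) = 12^135 ≡ 18 (mod 149).
Giant steps γ_i = 126·18^i mod 149: γ_0=126, γ_1=33, γ_2=147, γ_3=113, γ_4=97, γ_5=107, γ_6=138, γ_7=100, γ_8=12 (in table at j=1).
x = i·n + j = 8·13 + 1 = 105.
Check: 12^105 ≡ 126 (mod 149).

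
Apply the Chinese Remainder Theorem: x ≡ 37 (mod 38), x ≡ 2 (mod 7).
37

Using Chinese Remainder Theorem:
M = 38 × 7 = 266
M1 = 7, M2 = 38
y1 = 7^(-1) mod 38 = 11
y2 = 38^(-1) mod 7 = 5
x = (37×7×11 + 2×38×5) mod 266 = 37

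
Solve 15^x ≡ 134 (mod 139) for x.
11

Baby-step giant-step with step n = ⌈√139⌉ = 12.
Baby steps 15^j mod 139 (j:value) for j=0..11: 0:1, 1:15, 2:86, 3:39, 4:29, 5:18, 6:131, 7:19, 8:7, 9:105, 10:46, 11:134.
h = 134 is already in the table at j=11, so x = 11.
Check: 15^11 ≡ 134 (mod 139).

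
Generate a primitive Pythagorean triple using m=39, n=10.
(1421, 780, 1621)

Euclid's formula: a = m² - n², b = 2mn, c = m² + n²
m = 39, n = 10
a = 39² - 10² = 1521 - 100 = 1421
b = 2 × 39 × 10 = 780
c = 39² + 10² = 1521 + 100 = 1621
Verification: 1421² + 780² = 2019241 + 608400 = 2627641 = 1621² ✓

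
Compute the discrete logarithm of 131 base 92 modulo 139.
12

Baby-step giant-step with step n = ⌈√139⌉ = 12.
Baby steps 92^j mod 139 (j:value) for j=0..11: 0:1, 1:92, 2:124, 3:10, 4:86, 5:128, 6:100, 7:26, 8:29, 9:27, 10:121, 11:12.
Giant-step multiplier: 92^(-12) ≡ 92^(138-12) = 92^126 ≡ 52 (mod 139).
Giant steps γ_i = 131·52^i mod 139: γ_0=131, γ_1=1 (in table at j=0).
x = i·n + j = 1·12 + 0 = 12.
Check: 92^12 ≡ 131 (mod 139).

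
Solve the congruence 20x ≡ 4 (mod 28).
x ≡ 3 (mod 7)

gcd(20, 28) = 4, which divides 4, so solutions exist.
Divide through by 4: 5x ≡ 1 (mod 7).
Find 5^(-1) mod 7 by the extended Euclidean algorithm:
7 = 1 × 5 + 2  ⟹  2 = (1)·7 + (-1)·5
5 = 2 × 2 + 1  ⟹  1 = (-2)·7 + (3)·5
So (3)·5 ≡ 1 (mod 7), i.e. 5^(-1) ≡ 3 (mod 7).
x ≡ 3 × 1 = 3 ≡ 3 (mod 7).
Check: 20 × 3 = 60 ≡ 4 (mod 28).
x ≡ 3 (mod 7), giving 4 solutions mod 28.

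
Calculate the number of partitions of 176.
476715857290

p(n) counts ways to write n as a sum of positive integers (order ignored).
Euler's pentagonal recurrence: p(k) = p(k-1) + p(k-2) - p(k-5) - p(k-7) + p(k-12) + p(k-15) - ... (offsets j(3j∓1)/2, signs ++--, p(0)=1, p(<0)=0).
DP table for k = 0..175: p(0)=1, p(1)=1, p(2)=2, p(3)=3, p(4)=5, p(5)=7, p(6)=11, p(7)=15, p(8)=22, p(9)=30, p(10)=42, p(11)=56, p(12)=77, p(13)=101, p(14)=135, p(15)=176, p(16)=231, p(17)=297, p(18)=385, p(19)=490, p(20)=627, p(21)=792, p(22)=1002, p(23)=1255, p(24)=1575, p(25)=1958, p(26)=2436, p(27)=3010, p(28)=3718, p(29)=4565, p(30)=5604, p(31)=6842, p(32)=8349, p(33)=10143, p(34)=12310, p(35)=14883, p(36)=17977, p(37)=21637, p(38)=26015, p(39)=31185, p(40)=37338, p(41)=44583, p(42)=53174, p(43)=63261, p(44)=75175, p(45)=89134, p(46)=105558, p(47)=124754, p(48)=147273, p(49)=173525, p(50)=204226, p(51)=239943, p(52)=281589, p(53)=329931, p(54)=386155, p(55)=451276, p(56)=526823, p(57)=614154, p(58)=715220, p(59)=831820, p(60)=966467, p(61)=1121505, p(62)=1300156, p(63)=1505499, p(64)=1741630, p(65)=2012558, p(66)=2323520, p(67)=2679689, p(68)=3087735, p(69)=3554345, p(70)=4087968, p(71)=4697205, p(72)=5392783, p(73)=6185689, p(74)=7089500, p(75)=8118264, p(76)=9289091, p(77)=10619863, p(78)=12132164, p(79)=13848650, p(80)=15796476, p(81)=18004327, p(82)=20506255, p(83)=23338469, p(84)=26543660, p(85)=30167357, p(86)=34262962, p(87)=38887673, p(88)=44108109, p(89)=49995925, p(90)=56634173, p(91)=64112359, p(92)=72533807, p(93)=82010177, p(94)=92669720, p(95)=104651419, p(96)=118114304, p(97)=133230930, p(98)=150198136, p(99)=169229875, p(100)=190569292, p(101)=214481126, p(102)=241265379, p(103)=271248950, p(104)=304801365, p(105)=342325709, p(106)=384276336, p(107)=431149389, p(108)=483502844, p(109)=541946240, p(110)=607163746, p(111)=679903203, p(112)=761002156, p(113)=851376628, p(114)=952050665, p(115)=1064144451, p(116)=1188908248, p(117)=1327710076, p(118)=1482074143, p(119)=1653668665, p(120)=1844349560, p(121)=2056148051, p(122)=2291320912, p(123)=2552338241, p(124)=2841940500, p(125)=3163127352, p(126)=3519222692, p(127)=3913864295, p(128)=4351078600, p(129)=4835271870, p(130)=5371315400, p(131)=5964539504, p(132)=6620830889, p(133)=7346629512, p(134)=8149040695, p(135)=9035836076, p(136)=10015581680, p(137)=11097645016, p(138)=12292341831, p(139)=13610949895, p(140)=15065878135, p(141)=16670689208, p(142)=18440293320, p(143)=20390982757, p(144)=22540654445, p(145)=24908858009, p(146)=27517052599, p(147)=30388671978, p(148)=33549419497, p(149)=37027355200, p(150)=40853235313, p(151)=45060624582, p(152)=49686288421, p(153)=54770336324, p(154)=60356673280, p(155)=66493182097, p(156)=73232243759, p(157)=80630964769, p(158)=88751778802, p(159)=97662728555, p(160)=107438159466, p(161)=118159068427, p(162)=129913904637, p(163)=142798995930, p(164)=156919475295, p(165)=172389800255, p(166)=189334822579, p(167)=207890420102, p(168)=228204732751, p(169)=250438925115, p(170)=274768617130, p(171)=301384802048, p(172)=330495499613, p(173)=362326859895, p(174)=397125074750, p(175)=435157697830.
Final step: p(176) = p(175) + p(174) - p(171) - p(169) + p(164) + p(161) - p(154) - p(150) + p(141) + p(136) - p(125) - p(119) + p(106) + p(99) - p(84) - p(76) + p(59) + p(50) - p(31) - p(21) + p(0)
= 435157697830 + 397125074750 - 301384802048 - 250438925115 + 156919475295 + 118159068427 - 60356673280 - 40853235313 + 16670689208 + 10015581680 - 3163127352 - 1653668665 + 384276336 + 169229875 - 26543660 - 9289091 + 831820 + 204226 - 6842 - 792 + 1
= 476715857290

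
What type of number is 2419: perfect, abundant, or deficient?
deficient

Proper divisors of 2419: sum = 1 + 41 + 59 = 101
Since 101 < 2419, 2419 is deficient.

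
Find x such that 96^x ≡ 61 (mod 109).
34

Baby-step giant-step with step n = ⌈√109⌉ = 11.
Baby steps 96^j mod 109 (j:value) for j=0..10: 0:1, 1:96, 2:60, 3:92, 4:3, 5:70, 6:71, 7:58, 8:9, 9:101, 10:104.
Giant-step multiplier: 96^(-11) ≡ 96^(108-11) = 96^97 ≡ 52 (mod 109).
Giant steps γ_i = 61·52^i mod 109: γ_0=61, γ_1=11, γ_2=27, γ_3=96 (in table at j=1).
x = i·n + j = 3·11 + 1 = 34.
Check: 96^34 ≡ 61 (mod 109).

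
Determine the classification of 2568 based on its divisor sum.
abundant

Proper divisors of 2568: sum = 1 + 2 + 3 + 4 + 6 + 8 + 12 + 24 + 107 + 214 + 321 + 428 + 642 + 856 + 1284 = 3912
Since 3912 > 2568, 2568 is abundant.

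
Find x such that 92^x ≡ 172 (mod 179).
176

Baby-step giant-step with step n = ⌈√179⌉ = 14.
Baby steps 92^j mod 179 (j:value) for j=0..13: 0:1, 1:92, 2:51, 3:38, 4:95, 5:148, 6:12, 7:30, 8:75, 9:98, 10:66, 11:165, 12:144, 13:2.
Giant-step multiplier: 92^(-14) ≡ 92^(178-14) = 92^164 ≡ 36 (mod 179).
Giant steps γ_i = 172·36^i mod 179: γ_0=172, γ_1=106, γ_2=57, γ_3=83, γ_4=124, γ_5=168, γ_6=141, γ_7=64, γ_8=156, γ_9=67, γ_10=85, γ_11=17, γ_12=75 (in table at j=8).
x = i·n + j = 12·14 + 8 = 176.
Check: 92^176 ≡ 172 (mod 179).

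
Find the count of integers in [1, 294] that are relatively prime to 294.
84

294 = 2 × 3 × 7^2
φ(n) = n × ∏(1 - 1/p) for each prime p dividing n
φ(294) = 294 × (1 - 1/2) × (1 - 1/3) × (1 - 1/7) = 84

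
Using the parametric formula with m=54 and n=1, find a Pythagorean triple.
(2915, 108, 2917)

Euclid's formula: a = m² - n², b = 2mn, c = m² + n²
m = 54, n = 1
a = 54² - 1² = 2916 - 1 = 2915
b = 2 × 54 × 1 = 108
c = 54² + 1² = 2916 + 1 = 2917
Verification: 2915² + 108² = 8497225 + 11664 = 8508889 = 2917² ✓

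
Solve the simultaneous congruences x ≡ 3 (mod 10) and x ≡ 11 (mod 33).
143

Using Chinese Remainder Theorem:
M = 10 × 33 = 330
M1 = 33, M2 = 10
y1 = 33^(-1) mod 10 = 7
y2 = 10^(-1) mod 33 = 10
x = (3×33×7 + 11×10×10) mod 330 = 143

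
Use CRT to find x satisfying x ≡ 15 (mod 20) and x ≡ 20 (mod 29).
455

Using Chinese Remainder Theorem:
M = 20 × 29 = 580
M1 = 29, M2 = 20
y1 = 29^(-1) mod 20 = 9
y2 = 20^(-1) mod 29 = 16
x = (15×29×9 + 20×20×16) mod 580 = 455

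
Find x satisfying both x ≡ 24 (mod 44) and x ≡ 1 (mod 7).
288

Using Chinese Remainder Theorem:
M = 44 × 7 = 308
M1 = 7, M2 = 44
y1 = 7^(-1) mod 44 = 19
y2 = 44^(-1) mod 7 = 4
x = (24×7×19 + 1×44×4) mod 308 = 288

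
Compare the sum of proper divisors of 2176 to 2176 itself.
abundant

Proper divisors of 2176: sum = 1 + 2 + 4 + 8 + 16 + 17 + 32 + 34 + 64 + 68 + 128 + 136 + 272 + 544 + 1088 = 2414
Since 2414 > 2176, 2176 is abundant.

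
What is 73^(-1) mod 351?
226

gcd(73, 351) = 1, so the inverse exists.
Extended Euclidean algorithm on (351, 73):
351 = 4 × 73 + 59  ⟹  59 = (1)·351 + (-4)·73
73 = 1 × 59 + 14  ⟹  14 = (-1)·351 + (5)·73
59 = 4 × 14 + 3  ⟹  3 = (5)·351 + (-24)·73
14 = 4 × 3 + 2  ⟹  2 = (-21)·351 + (101)·73
3 = 1 × 2 + 1  ⟹  1 = (26)·351 + (-125)·73
So (-125)·73 ≡ 1 (mod 351), i.e. 73^(-1) ≡ -125 ≡ 226 (mod 351).
Check: 73 × 226 = 16498 ≡ 1 (mod 351)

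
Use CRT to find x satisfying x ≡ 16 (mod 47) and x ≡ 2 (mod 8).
298

Using Chinese Remainder Theorem:
M = 47 × 8 = 376
M1 = 8, M2 = 47
y1 = 8^(-1) mod 47 = 6
y2 = 47^(-1) mod 8 = 7
x = (16×8×6 + 2×47×7) mod 376 = 298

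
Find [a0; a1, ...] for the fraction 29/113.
[0; 3, 1, 8, 1, 2]

Euclidean algorithm steps:
29 = 0 × 113 + 29
113 = 3 × 29 + 26
29 = 1 × 26 + 3
26 = 8 × 3 + 2
3 = 1 × 2 + 1
2 = 2 × 1 + 0
Continued fraction: [0; 3, 1, 8, 1, 2]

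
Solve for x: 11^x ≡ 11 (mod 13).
1

Baby-step giant-step with step n = ⌈√13⌉ = 4.
Baby steps 11^j mod 13 (j:value) for j=0..3: 0:1, 1:11, 2:4, 3:5.
h = 11 is already in the table at j=1, so x = 1.
Check: 11^1 ≡ 11 (mod 13).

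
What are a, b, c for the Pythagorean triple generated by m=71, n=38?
(3597, 5396, 6485)

Euclid's formula: a = m² - n², b = 2mn, c = m² + n²
m = 71, n = 38
a = 71² - 38² = 5041 - 1444 = 3597
b = 2 × 71 × 38 = 5396
c = 71² + 38² = 5041 + 1444 = 6485
Verification: 3597² + 5396² = 12938409 + 29116816 = 42055225 = 6485² ✓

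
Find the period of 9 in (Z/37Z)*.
9

37 is prime, so ord(9) divides φ(37) = 36.
Divisors of 36: 1, 2, 3, 4, 6, 9, 12, 18, 36.
Repeated squaring: 9^1 ≡ 9, 9^2 ≡ 7, 9^4 ≡ 12, 9^8 ≡ 33, 9^16 ≡ 16, 9^32 ≡ 34 (mod 37).
Test 9^d mod 37 for each divisor d in increasing order:
9^1 ≡ 9
9^2 ≡ 7
9^3 = 9^2·9^1 ≡ 26
9^4 ≡ 12
9^6 = 9^4·9^2 ≡ 10
9^9 = 9^8·9^1 ≡ 1  ← first divisor giving 1
The order is 9.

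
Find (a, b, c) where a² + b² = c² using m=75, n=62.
(1781, 9300, 9469)

Euclid's formula: a = m² - n², b = 2mn, c = m² + n²
m = 75, n = 62
a = 75² - 62² = 5625 - 3844 = 1781
b = 2 × 75 × 62 = 9300
c = 75² + 62² = 5625 + 3844 = 9469
Verification: 1781² + 9300² = 3171961 + 86490000 = 89661961 = 9469² ✓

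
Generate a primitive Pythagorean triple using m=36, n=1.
(1295, 72, 1297)

Euclid's formula: a = m² - n², b = 2mn, c = m² + n²
m = 36, n = 1
a = 36² - 1² = 1296 - 1 = 1295
b = 2 × 36 × 1 = 72
c = 36² + 1² = 1296 + 1 = 1297
Verification: 1295² + 72² = 1677025 + 5184 = 1682209 = 1297² ✓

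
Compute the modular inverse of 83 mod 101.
28

gcd(83, 101) = 1, so the inverse exists.
Extended Euclidean algorithm on (101, 83):
101 = 1 × 83 + 18  ⟹  18 = (1)·101 + (-1)·83
83 = 4 × 18 + 11  ⟹  11 = (-4)·101 + (5)·83
18 = 1 × 11 + 7  ⟹  7 = (5)·101 + (-6)·83
11 = 1 × 7 + 4  ⟹  4 = (-9)·101 + (11)·83
7 = 1 × 4 + 3  ⟹  3 = (14)·101 + (-17)·83
4 = 1 × 3 + 1  ⟹  1 = (-23)·101 + (28)·83
So (28)·83 ≡ 1 (mod 101), i.e. 83^(-1) ≡ 28 (mod 101).
Check: 83 × 28 = 2324 ≡ 1 (mod 101)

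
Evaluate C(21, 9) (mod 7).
0

Using Lucas' theorem:
Write n=21 and k=9 in base 7:
n in base 7: [3, 0]
k in base 7: [1, 2]
C(21,9) mod 7 = ∏ C(n_i, k_i) mod 7
Digit binomials (mod 7): C(3,1) = 3; C(0,2) = 0 (k_i > n_i)
Product: 3 × 0 = 0 ≡ 0 (mod 7)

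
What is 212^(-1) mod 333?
11

gcd(212, 333) = 1, so the inverse exists.
Extended Euclidean algorithm on (333, 212):
333 = 1 × 212 + 121  ⟹  121 = (1)·333 + (-1)·212
212 = 1 × 121 + 91  ⟹  91 = (-1)·333 + (2)·212
121 = 1 × 91 + 30  ⟹  30 = (2)·333 + (-3)·212
91 = 3 × 30 + 1  ⟹  1 = (-7)·333 + (11)·212
So (11)·212 ≡ 1 (mod 333), i.e. 212^(-1) ≡ 11 (mod 333).
Check: 212 × 11 = 2332 ≡ 1 (mod 333)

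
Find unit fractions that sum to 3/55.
1/19 + 1/523 + 1/546535

Greedy algorithm:
3/55: ceiling(55/3) = 19, use 1/19
2/1045: ceiling(1045/2) = 523, use 1/523
1/546535: ceiling(546535/1) = 546535, use 1/546535
Result: 3/55 = 1/19 + 1/523 + 1/546535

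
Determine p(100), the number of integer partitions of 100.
190569292

p(n) counts ways to write n as a sum of positive integers (order ignored).
Euler's pentagonal recurrence: p(k) = p(k-1) + p(k-2) - p(k-5) - p(k-7) + p(k-12) + p(k-15) - ... (offsets j(3j∓1)/2, signs ++--, p(0)=1, p(<0)=0).
DP table for k = 0..99: p(0)=1, p(1)=1, p(2)=2, p(3)=3, p(4)=5, p(5)=7, p(6)=11, p(7)=15, p(8)=22, p(9)=30, p(10)=42, p(11)=56, p(12)=77, p(13)=101, p(14)=135, p(15)=176, p(16)=231, p(17)=297, p(18)=385, p(19)=490, p(20)=627, p(21)=792, p(22)=1002, p(23)=1255, p(24)=1575, p(25)=1958, p(26)=2436, p(27)=3010, p(28)=3718, p(29)=4565, p(30)=5604, p(31)=6842, p(32)=8349, p(33)=10143, p(34)=12310, p(35)=14883, p(36)=17977, p(37)=21637, p(38)=26015, p(39)=31185, p(40)=37338, p(41)=44583, p(42)=53174, p(43)=63261, p(44)=75175, p(45)=89134, p(46)=105558, p(47)=124754, p(48)=147273, p(49)=173525, p(50)=204226, p(51)=239943, p(52)=281589, p(53)=329931, p(54)=386155, p(55)=451276, p(56)=526823, p(57)=614154, p(58)=715220, p(59)=831820, p(60)=966467, p(61)=1121505, p(62)=1300156, p(63)=1505499, p(64)=1741630, p(65)=2012558, p(66)=2323520, p(67)=2679689, p(68)=3087735, p(69)=3554345, p(70)=4087968, p(71)=4697205, p(72)=5392783, p(73)=6185689, p(74)=7089500, p(75)=8118264, p(76)=9289091, p(77)=10619863, p(78)=12132164, p(79)=13848650, p(80)=15796476, p(81)=18004327, p(82)=20506255, p(83)=23338469, p(84)=26543660, p(85)=30167357, p(86)=34262962, p(87)=38887673, p(88)=44108109, p(89)=49995925, p(90)=56634173, p(91)=64112359, p(92)=72533807, p(93)=82010177, p(94)=92669720, p(95)=104651419, p(96)=118114304, p(97)=133230930, p(98)=150198136, p(99)=169229875.
Final step: p(100) = p(99) + p(98) - p(95) - p(93) + p(88) + p(85) - p(78) - p(74) + p(65) + p(60) - p(49) - p(43) + p(30) + p(23) - p(8) - p(0)
= 169229875 + 150198136 - 104651419 - 82010177 + 44108109 + 30167357 - 12132164 - 7089500 + 2012558 + 966467 - 173525 - 63261 + 5604 + 1255 - 22 - 1
= 190569292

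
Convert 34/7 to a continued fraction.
[4; 1, 6]

Euclidean algorithm steps:
34 = 4 × 7 + 6
7 = 1 × 6 + 1
6 = 6 × 1 + 0
Continued fraction: [4; 1, 6]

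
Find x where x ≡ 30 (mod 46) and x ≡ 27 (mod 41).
1134

Using Chinese Remainder Theorem:
M = 46 × 41 = 1886
M1 = 41, M2 = 46
y1 = 41^(-1) mod 46 = 9
y2 = 46^(-1) mod 41 = 33
x = (30×41×9 + 27×46×33) mod 1886 = 1134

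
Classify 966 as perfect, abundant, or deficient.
abundant

Proper divisors of 966: sum = 1 + 2 + 3 + 6 + 7 + 14 + 21 + 23 + 42 + 46 + 69 + 138 + 161 + 322 + 483 = 1338
Since 1338 > 966, 966 is abundant.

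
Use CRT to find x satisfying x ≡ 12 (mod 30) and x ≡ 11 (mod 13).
102

Using Chinese Remainder Theorem:
M = 30 × 13 = 390
M1 = 13, M2 = 30
y1 = 13^(-1) mod 30 = 7
y2 = 30^(-1) mod 13 = 10
x = (12×13×7 + 11×30×10) mod 390 = 102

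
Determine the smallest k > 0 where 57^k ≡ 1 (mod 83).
82

83 is prime, so ord(57) divides φ(83) = 82.
Divisors of 82: 1, 2, 41, 82.
Repeated squaring: 57^1 ≡ 57, 57^2 ≡ 12, 57^4 ≡ 61, 57^8 ≡ 69, 57^16 ≡ 30, 57^32 ≡ 70, 57^64 ≡ 3 (mod 83).
Test 57^d mod 83 for each divisor d in increasing order:
57^1 ≡ 57
57^2 ≡ 12
57^41 = 57^32·57^8·57^1 ≡ 82
57^82 = 57^64·57^16·57^2 ≡ 1  ← first divisor giving 1
The order is 82.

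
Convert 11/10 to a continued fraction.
[1; 10]

Euclidean algorithm steps:
11 = 1 × 10 + 1
10 = 10 × 1 + 0
Continued fraction: [1; 10]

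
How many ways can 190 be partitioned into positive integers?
1667727404093

p(n) counts ways to write n as a sum of positive integers (order ignored).
Euler's pentagonal recurrence: p(k) = p(k-1) + p(k-2) - p(k-5) - p(k-7) + p(k-12) + p(k-15) - ... (offsets j(3j∓1)/2, signs ++--, p(0)=1, p(<0)=0).
DP table for k = 0..189: p(0)=1, p(1)=1, p(2)=2, p(3)=3, p(4)=5, p(5)=7, p(6)=11, p(7)=15, p(8)=22, p(9)=30, p(10)=42, p(11)=56, p(12)=77, p(13)=101, p(14)=135, p(15)=176, p(16)=231, p(17)=297, p(18)=385, p(19)=490, p(20)=627, p(21)=792, p(22)=1002, p(23)=1255, p(24)=1575, p(25)=1958, p(26)=2436, p(27)=3010, p(28)=3718, p(29)=4565, p(30)=5604, p(31)=6842, p(32)=8349, p(33)=10143, p(34)=12310, p(35)=14883, p(36)=17977, p(37)=21637, p(38)=26015, p(39)=31185, p(40)=37338, p(41)=44583, p(42)=53174, p(43)=63261, p(44)=75175, p(45)=89134, p(46)=105558, p(47)=124754, p(48)=147273, p(49)=173525, p(50)=204226, p(51)=239943, p(52)=281589, p(53)=329931, p(54)=386155, p(55)=451276, p(56)=526823, p(57)=614154, p(58)=715220, p(59)=831820, p(60)=966467, p(61)=1121505, p(62)=1300156, p(63)=1505499, p(64)=1741630, p(65)=2012558, p(66)=2323520, p(67)=2679689, p(68)=3087735, p(69)=3554345, p(70)=4087968, p(71)=4697205, p(72)=5392783, p(73)=6185689, p(74)=7089500, p(75)=8118264, p(76)=9289091, p(77)=10619863, p(78)=12132164, p(79)=13848650, p(80)=15796476, p(81)=18004327, p(82)=20506255, p(83)=23338469, p(84)=26543660, p(85)=30167357, p(86)=34262962, p(87)=38887673, p(88)=44108109, p(89)=49995925, p(90)=56634173, p(91)=64112359, p(92)=72533807, p(93)=82010177, p(94)=92669720, p(95)=104651419, p(96)=118114304, p(97)=133230930, p(98)=150198136, p(99)=169229875, p(100)=190569292, p(101)=214481126, p(102)=241265379, p(103)=271248950, p(104)=304801365, p(105)=342325709, p(106)=384276336, p(107)=431149389, p(108)=483502844, p(109)=541946240, p(110)=607163746, p(111)=679903203, p(112)=761002156, p(113)=851376628, p(114)=952050665, p(115)=1064144451, p(116)=1188908248, p(117)=1327710076, p(118)=1482074143, p(119)=1653668665, p(120)=1844349560, p(121)=2056148051, p(122)=2291320912, p(123)=2552338241, p(124)=2841940500, p(125)=3163127352, p(126)=3519222692, p(127)=3913864295, p(128)=4351078600, p(129)=4835271870, p(130)=5371315400, p(131)=5964539504, p(132)=6620830889, p(133)=7346629512, p(134)=8149040695, p(135)=9035836076, p(136)=10015581680, p(137)=11097645016, p(138)=12292341831, p(139)=13610949895, p(140)=15065878135, p(141)=16670689208, p(142)=18440293320, p(143)=20390982757, p(144)=22540654445, p(145)=24908858009, p(146)=27517052599, p(147)=30388671978, p(148)=33549419497, p(149)=37027355200, p(150)=40853235313, p(151)=45060624582, p(152)=49686288421, p(153)=54770336324, p(154)=60356673280, p(155)=66493182097, p(156)=73232243759, p(157)=80630964769, p(158)=88751778802, p(159)=97662728555, p(160)=107438159466, p(161)=118159068427, p(162)=129913904637, p(163)=142798995930, p(164)=156919475295, p(165)=172389800255, p(166)=189334822579, p(167)=207890420102, p(168)=228204732751, p(169)=250438925115, p(170)=274768617130, p(171)=301384802048, p(172)=330495499613, p(173)=362326859895, p(174)=397125074750, p(175)=435157697830, p(176)=476715857290, p(177)=522115831195, p(178)=571701605655, p(179)=625846753120, p(180)=684957390936, p(181)=749474411781, p(182)=819876908323, p(183)=896684817527, p(184)=980462880430, p(185)=1071823774337, p(186)=1171432692373, p(187)=1280011042268, p(188)=1398341745571, p(189)=1527273599625.
Final step: p(190) = p(189) + p(188) - p(185) - p(183) + p(178) + p(175) - p(168) - p(164) + p(155) + p(150) - p(139) - p(133) + p(120) + p(113) - p(98) - p(90) + p(73) + p(64) - p(45) - p(35) + p(14) + p(3)
= 1527273599625 + 1398341745571 - 1071823774337 - 896684817527 + 571701605655 + 435157697830 - 228204732751 - 156919475295 + 66493182097 + 40853235313 - 13610949895 - 7346629512 + 1844349560 + 851376628 - 150198136 - 56634173 + 6185689 + 1741630 - 89134 - 14883 + 135 + 3
= 1667727404093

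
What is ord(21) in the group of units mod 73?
24

73 is prime, so ord(21) divides φ(73) = 72.
Divisors of 72: 1, 2, 3, 4, 6, 8, 9, 12, 18, 24, 36, 72.
Repeated squaring: 21^1 ≡ 21, 21^2 ≡ 3, 21^4 ≡ 9, 21^8 ≡ 8, 21^16 ≡ 64, 21^32 ≡ 8, 21^64 ≡ 64 (mod 73).
Test 21^d mod 73 for each divisor d in increasing order:
21^1 ≡ 21
21^2 ≡ 3
21^3 = 21^2·21^1 ≡ 63
21^4 ≡ 9
21^6 = 21^4·21^2 ≡ 27
21^8 ≡ 8
21^9 = 21^8·21^1 ≡ 22
21^12 = 21^8·21^4 ≡ 72
21^18 = 21^16·21^2 ≡ 46
21^24 = 21^16·21^8 ≡ 1  ← first divisor giving 1
The order is 24.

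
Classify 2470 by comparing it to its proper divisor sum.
abundant

Proper divisors of 2470: sum = 1 + 2 + 5 + 10 + 13 + 19 + 26 + 38 + 65 + 95 + 130 + 190 + 247 + 494 + 1235 = 2570
Since 2570 > 2470, 2470 is abundant.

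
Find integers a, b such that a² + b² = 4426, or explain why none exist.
45² + 49² (a=45, b=49)

Factorization: 4426 = 2 × 2213
By Fermat: n is sum of two squares iff every prime p ≡ 3 (mod 4) appears to even power.
All primes ≡ 3 (mod 4) appear to even power.
Search a = 0, 1, 2, … for 4426 - a² a perfect square: first hit at a = 45: 4426 - 2025 = 2401 = 49².
4426 = 45² + 49² = 2025 + 2401 ✓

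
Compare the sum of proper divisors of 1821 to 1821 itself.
deficient

Proper divisors of 1821: sum = 1 + 3 + 607 = 611
Since 611 < 1821, 1821 is deficient.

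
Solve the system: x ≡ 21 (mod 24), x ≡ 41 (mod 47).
981

Using Chinese Remainder Theorem:
M = 24 × 47 = 1128
M1 = 47, M2 = 24
y1 = 47^(-1) mod 24 = 23
y2 = 24^(-1) mod 47 = 2
x = (21×47×23 + 41×24×2) mod 1128 = 981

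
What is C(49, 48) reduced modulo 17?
15

Using Lucas' theorem:
Write n=49 and k=48 in base 17:
n in base 17: [2, 15]
k in base 17: [2, 14]
C(49,48) mod 17 = ∏ C(n_i, k_i) mod 17
Digit binomials (mod 17): C(2,2) = 1; C(15,14) = 15
Product: 1 × 15 = 15 ≡ 15 (mod 17)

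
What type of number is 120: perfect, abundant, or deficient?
abundant

Proper divisors of 120: sum = 1 + 2 + 3 + 4 + 5 + 6 + 8 + 10 + 12 + 15 + 20 + 24 + 30 + 40 + 60 = 240
Since 240 > 120, 120 is abundant.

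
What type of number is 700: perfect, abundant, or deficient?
abundant

Proper divisors of 700: sum = 1 + 2 + 4 + 5 + 7 + 10 + 14 + 20 + ... + 100 + 140 + 175 + 350 (17 divisors) = 1036
Since 1036 > 700, 700 is abundant.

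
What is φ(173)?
172

173 = 173
φ(n) = n × ∏(1 - 1/p) for each prime p dividing n
φ(173) = 173 × (1 - 1/173) = 172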